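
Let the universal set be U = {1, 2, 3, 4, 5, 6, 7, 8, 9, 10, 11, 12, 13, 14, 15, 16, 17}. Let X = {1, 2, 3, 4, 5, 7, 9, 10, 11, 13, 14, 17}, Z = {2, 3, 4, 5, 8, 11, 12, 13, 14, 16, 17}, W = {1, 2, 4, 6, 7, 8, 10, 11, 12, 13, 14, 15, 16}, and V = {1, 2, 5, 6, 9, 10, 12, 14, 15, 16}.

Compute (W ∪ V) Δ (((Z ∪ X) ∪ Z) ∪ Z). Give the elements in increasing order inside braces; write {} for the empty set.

{3, 6, 15, 17}

W ∪ V = {1, 2, 4, 5, 6, 7, 8, 9, 10, 11, 12, 13, 14, 15, 16}
Z ∪ X = {1, 2, 3, 4, 5, 7, 8, 9, 10, 11, 12, 13, 14, 16, 17}
(Z ∪ X) ∪ Z = {1, 2, 3, 4, 5, 7, 8, 9, 10, 11, 12, 13, 14, 16, 17}
((Z ∪ X) ∪ Z) ∪ Z = {1, 2, 3, 4, 5, 7, 8, 9, 10, 11, 12, 13, 14, 16, 17}
(W ∪ V) Δ (((Z ∪ X) ∪ Z) ∪ Z) = {3, 6, 15, 17}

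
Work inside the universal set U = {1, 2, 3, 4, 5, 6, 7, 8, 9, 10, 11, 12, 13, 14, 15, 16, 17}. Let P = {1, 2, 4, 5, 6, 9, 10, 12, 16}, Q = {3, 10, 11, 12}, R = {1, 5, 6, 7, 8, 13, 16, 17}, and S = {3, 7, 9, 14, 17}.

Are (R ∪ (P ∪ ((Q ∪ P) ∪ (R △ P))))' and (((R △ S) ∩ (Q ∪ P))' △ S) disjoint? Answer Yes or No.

No

Q ∪ P = {1, 2, 3, 4, 5, 6, 9, 10, 11, 12, 16}
R △ P = {2, 4, 7, 8, 9, 10, 12, 13, 17}
(Q ∪ P) ∪ (R △ P) = {1, 2, 3, 4, 5, 6, 7, 8, 9, 10, 11, 12, 13, 16, 17}
P ∪ ((Q ∪ P) ∪ (R △ P)) = {1, 2, 3, 4, 5, 6, 7, 8, 9, 10, 11, 12, 13, 16, 17}
R ∪ (P ∪ ((Q ∪ P) ∪ (R △ P))) = {1, 2, 3, 4, 5, 6, 7, 8, 9, 10, 11, 12, 13, 16, 17}
(R ∪ (P ∪ ((Q ∪ P) ∪ (R △ P))))' = {14, 15}
R △ S = {1, 3, 5, 6, 8, 9, 13, 14, 16}
(R △ S) ∩ (Q ∪ P) = {1, 3, 5, 6, 9, 16}
((R △ S) ∩ (Q ∪ P))' = {2, 4, 7, 8, 10, 11, 12, 13, 14, 15, 17}
((R △ S) ∩ (Q ∪ P))' △ S = {2, 3, 4, 8, 9, 10, 11, 12, 13, 15}
15 lies in both, so they are not disjoint.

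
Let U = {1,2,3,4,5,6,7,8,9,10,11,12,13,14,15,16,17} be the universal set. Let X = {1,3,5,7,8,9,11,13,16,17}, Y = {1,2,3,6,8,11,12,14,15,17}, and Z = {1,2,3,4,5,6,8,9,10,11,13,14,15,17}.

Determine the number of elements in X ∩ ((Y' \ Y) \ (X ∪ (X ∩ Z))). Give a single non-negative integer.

Y' = {4,5,7,9,10,13,16}
Y' \ Y = {4,5,7,9,10,13,16}
X ∩ Z = {1,3,5,8,9,11,13,17}
X ∪ (X ∩ Z) = {1,3,5,7,8,9,11,13,16,17}
(Y' \ Y) \ (X ∪ (X ∩ Z)) = {4,10}
X ∩ ((Y' \ Y) \ (X ∪ (X ∩ Z))) = {}
|X ∩ ((Y' \ Y) \ (X ∪ (X ∩ Z)))| = 0

0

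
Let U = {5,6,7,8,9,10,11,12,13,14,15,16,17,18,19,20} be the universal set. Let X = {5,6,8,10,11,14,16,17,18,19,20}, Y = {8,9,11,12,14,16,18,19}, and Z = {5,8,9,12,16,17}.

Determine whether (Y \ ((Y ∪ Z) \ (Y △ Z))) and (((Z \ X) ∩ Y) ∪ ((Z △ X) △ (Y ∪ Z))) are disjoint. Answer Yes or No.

Yes

Y ∪ Z = {5,8,9,11,12,14,16,17,18,19}
Y △ Z = {5,11,14,17,18,19}
(Y ∪ Z) \ (Y △ Z) = {8,9,12,16}
Y \ ((Y ∪ Z) \ (Y △ Z)) = {11,14,18,19}
Z \ X = {9,12}
(Z \ X) ∩ Y = {9,12}
Z △ X = {6,9,10,11,12,14,18,19,20}
(Z △ X) △ (Y ∪ Z) = {5,6,8,10,16,17,20}
((Z \ X) ∩ Y) ∪ ((Z △ X) △ (Y ∪ Z)) = {5,6,8,9,10,12,16,17,20}
{11,14,18,19} and {5,6,8,9,10,12,16,17,20} share no elements.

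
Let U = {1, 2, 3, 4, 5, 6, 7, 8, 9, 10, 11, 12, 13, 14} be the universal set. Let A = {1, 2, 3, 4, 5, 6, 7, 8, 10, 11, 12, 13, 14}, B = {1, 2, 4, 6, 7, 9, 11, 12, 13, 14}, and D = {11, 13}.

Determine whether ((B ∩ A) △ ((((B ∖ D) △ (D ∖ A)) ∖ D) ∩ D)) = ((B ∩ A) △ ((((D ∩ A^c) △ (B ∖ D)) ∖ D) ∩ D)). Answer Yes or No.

Yes

B ∩ A = {1, 2, 4, 6, 7, 11, 12, 13, 14}
B ∖ D = {1, 2, 4, 6, 7, 9, 12, 14}
D ∖ A = {}
(B ∖ D) △ (D ∖ A) = {1, 2, 4, 6, 7, 9, 12, 14}
((B ∖ D) △ (D ∖ A)) ∖ D = {1, 2, 4, 6, 7, 9, 12, 14}
(((B ∖ D) △ (D ∖ A)) ∖ D) ∩ D = {}
(B ∩ A) △ ((((B ∖ D) △ (D ∖ A)) ∖ D) ∩ D) = {1, 2, 4, 6, 7, 11, 12, 13, 14}
A^c = {9}
D ∩ A^c = {}
(D ∩ A^c) △ (B ∖ D) = {1, 2, 4, 6, 7, 9, 12, 14}
((D ∩ A^c) △ (B ∖ D)) ∖ D = {1, 2, 4, 6, 7, 9, 12, 14}
(((D ∩ A^c) △ (B ∖ D)) ∖ D) ∩ D = {}
(B ∩ A) △ ((((D ∩ A^c) △ (B ∖ D)) ∖ D) ∩ D) = {1, 2, 4, 6, 7, 11, 12, 13, 14}
Both equal {1, 2, 4, 6, 7, 11, 12, 13, 14}, so (B ∩ A) △ ((((B ∖ D) △ (D ∖ A)) ∖ D) ∩ D) = (B ∩ A) △ ((((D ∩ A^c) △ (B ∖ D)) ∖ D) ∩ D).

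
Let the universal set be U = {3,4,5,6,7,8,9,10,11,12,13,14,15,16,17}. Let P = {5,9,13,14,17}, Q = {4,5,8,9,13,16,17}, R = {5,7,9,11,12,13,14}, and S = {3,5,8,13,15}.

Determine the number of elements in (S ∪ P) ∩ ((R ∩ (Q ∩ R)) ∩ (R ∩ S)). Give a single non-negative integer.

S ∪ P = {3,5,8,9,13,14,15,17}
Q ∩ R = {5,9,13}
R ∩ (Q ∩ R) = {5,9,13}
R ∩ S = {5,13}
(R ∩ (Q ∩ R)) ∩ (R ∩ S) = {5,13}
(S ∪ P) ∩ ((R ∩ (Q ∩ R)) ∩ (R ∩ S)) = {5,13}
|(S ∪ P) ∩ ((R ∩ (Q ∩ R)) ∩ (R ∩ S))| = 2

2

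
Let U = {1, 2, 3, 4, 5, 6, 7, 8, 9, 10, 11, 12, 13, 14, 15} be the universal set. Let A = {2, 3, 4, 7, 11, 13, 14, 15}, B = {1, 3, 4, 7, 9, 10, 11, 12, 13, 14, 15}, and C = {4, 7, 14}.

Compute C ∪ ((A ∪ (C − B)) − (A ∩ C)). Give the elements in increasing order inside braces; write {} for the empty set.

C − B = {}
A ∪ (C − B) = {2, 3, 4, 7, 11, 13, 14, 15}
A ∩ C = {4, 7, 14}
(A ∪ (C − B)) − (A ∩ C) = {2, 3, 11, 13, 15}
C ∪ ((A ∪ (C − B)) − (A ∩ C)) = {2, 3, 4, 7, 11, 13, 14, 15}

{2, 3, 4, 7, 11, 13, 14, 15}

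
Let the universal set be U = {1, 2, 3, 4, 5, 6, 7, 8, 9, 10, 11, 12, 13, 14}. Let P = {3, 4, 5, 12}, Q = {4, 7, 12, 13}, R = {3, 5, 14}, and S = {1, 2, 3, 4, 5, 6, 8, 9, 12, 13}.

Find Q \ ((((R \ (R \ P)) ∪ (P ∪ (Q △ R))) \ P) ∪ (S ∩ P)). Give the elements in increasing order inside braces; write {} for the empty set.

R \ P = {14}
R \ (R \ P) = {3, 5}
Q △ R = {3, 4, 5, 7, 12, 13, 14}
P ∪ (Q △ R) = {3, 4, 5, 7, 12, 13, 14}
(R \ (R \ P)) ∪ (P ∪ (Q △ R)) = {3, 4, 5, 7, 12, 13, 14}
((R \ (R \ P)) ∪ (P ∪ (Q △ R))) \ P = {7, 13, 14}
S ∩ P = {3, 4, 5, 12}
(((R \ (R \ P)) ∪ (P ∪ (Q △ R))) \ P) ∪ (S ∩ P) = {3, 4, 5, 7, 12, 13, 14}
Q \ ((((R \ (R \ P)) ∪ (P ∪ (Q △ R))) \ P) ∪ (S ∩ P)) = {}

{}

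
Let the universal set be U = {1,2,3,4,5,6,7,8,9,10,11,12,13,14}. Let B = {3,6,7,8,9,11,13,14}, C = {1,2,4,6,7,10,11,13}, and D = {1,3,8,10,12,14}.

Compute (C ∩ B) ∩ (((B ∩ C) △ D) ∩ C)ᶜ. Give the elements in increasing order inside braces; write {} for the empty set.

{}

C ∩ B = {6,7,11,13}
B ∩ C = {6,7,11,13}
(B ∩ C) △ D = {1,3,6,7,8,10,11,12,13,14}
((B ∩ C) △ D) ∩ C = {1,6,7,10,11,13}
(((B ∩ C) △ D) ∩ C)ᶜ = {2,3,4,5,8,9,12,14}
(C ∩ B) ∩ (((B ∩ C) △ D) ∩ C)ᶜ = {}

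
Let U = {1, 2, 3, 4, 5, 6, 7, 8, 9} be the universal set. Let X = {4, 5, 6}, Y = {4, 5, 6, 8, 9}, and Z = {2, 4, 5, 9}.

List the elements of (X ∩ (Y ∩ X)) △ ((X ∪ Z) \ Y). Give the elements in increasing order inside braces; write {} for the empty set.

Y ∩ X = {4, 5, 6}
X ∩ (Y ∩ X) = {4, 5, 6}
X ∪ Z = {2, 4, 5, 6, 9}
(X ∪ Z) \ Y = {2}
(X ∩ (Y ∩ X)) △ ((X ∪ Z) \ Y) = {2, 4, 5, 6}

{2, 4, 5, 6}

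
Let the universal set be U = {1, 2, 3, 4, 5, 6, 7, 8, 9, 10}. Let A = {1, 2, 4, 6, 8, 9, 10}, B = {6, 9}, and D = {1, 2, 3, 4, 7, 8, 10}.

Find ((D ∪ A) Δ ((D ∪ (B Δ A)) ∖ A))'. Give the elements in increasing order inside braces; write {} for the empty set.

D ∪ A = {1, 2, 3, 4, 6, 7, 8, 9, 10}
B Δ A = {1, 2, 4, 8, 10}
D ∪ (B Δ A) = {1, 2, 3, 4, 7, 8, 10}
(D ∪ (B Δ A)) ∖ A = {3, 7}
(D ∪ A) Δ ((D ∪ (B Δ A)) ∖ A) = {1, 2, 4, 6, 8, 9, 10}
((D ∪ A) Δ ((D ∪ (B Δ A)) ∖ A))' = {3, 5, 7}

{3, 5, 7}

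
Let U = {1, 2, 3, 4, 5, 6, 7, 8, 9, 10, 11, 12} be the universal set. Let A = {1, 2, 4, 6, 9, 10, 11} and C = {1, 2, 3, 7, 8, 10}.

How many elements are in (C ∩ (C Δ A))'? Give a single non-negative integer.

C Δ A = {3, 4, 6, 7, 8, 9, 11}
C ∩ (C Δ A) = {3, 7, 8}
(C ∩ (C Δ A))' = {1, 2, 4, 5, 6, 9, 10, 11, 12}
|(C ∩ (C Δ A))'| = 9

9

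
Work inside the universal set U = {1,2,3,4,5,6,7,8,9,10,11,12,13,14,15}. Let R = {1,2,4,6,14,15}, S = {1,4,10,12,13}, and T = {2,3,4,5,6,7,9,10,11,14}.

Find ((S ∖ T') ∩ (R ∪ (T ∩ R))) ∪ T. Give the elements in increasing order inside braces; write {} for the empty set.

{2,3,4,5,6,7,9,10,11,14}

T' = {1,8,12,13,15}
S ∖ T' = {4,10}
T ∩ R = {2,4,6,14}
R ∪ (T ∩ R) = {1,2,4,6,14,15}
(S ∖ T') ∩ (R ∪ (T ∩ R)) = {4}
((S ∖ T') ∩ (R ∪ (T ∩ R))) ∪ T = {2,3,4,5,6,7,9,10,11,14}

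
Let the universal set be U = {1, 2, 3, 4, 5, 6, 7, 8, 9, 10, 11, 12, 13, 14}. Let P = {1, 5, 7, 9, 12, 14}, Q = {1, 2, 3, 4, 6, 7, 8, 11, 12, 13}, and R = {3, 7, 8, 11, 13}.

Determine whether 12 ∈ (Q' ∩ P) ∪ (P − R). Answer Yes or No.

Yes

12 ∈ Q, so 12 ∉ Q'
12 ∉ Q' and 12 ∈ P, so 12 ∉ Q' ∩ P
12 ∈ P and 12 ∉ R, so 12 ∈ P − R
12 ∉ (Q' ∩ P) and 12 ∈ (P − R), so 12 ∈ (Q' ∩ P) ∪ (P − R)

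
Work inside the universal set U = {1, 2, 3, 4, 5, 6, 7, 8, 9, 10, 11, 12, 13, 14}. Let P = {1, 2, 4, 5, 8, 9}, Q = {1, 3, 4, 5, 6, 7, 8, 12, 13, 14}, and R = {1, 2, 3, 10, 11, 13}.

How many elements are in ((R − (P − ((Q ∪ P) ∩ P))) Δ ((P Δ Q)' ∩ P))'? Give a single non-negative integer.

6

Q ∪ P = {1, 2, 3, 4, 5, 6, 7, 8, 9, 12, 13, 14}
(Q ∪ P) ∩ P = {1, 2, 4, 5, 8, 9}
P − ((Q ∪ P) ∩ P) = {}
R − (P − ((Q ∪ P) ∩ P)) = {1, 2, 3, 10, 11, 13}
P Δ Q = {2, 3, 6, 7, 9, 12, 13, 14}
(P Δ Q)' = {1, 4, 5, 8, 10, 11}
(P Δ Q)' ∩ P = {1, 4, 5, 8}
(R − (P − ((Q ∪ P) ∩ P))) Δ ((P Δ Q)' ∩ P) = {2, 3, 4, 5, 8, 10, 11, 13}
((R − (P − ((Q ∪ P) ∩ P))) Δ ((P Δ Q)' ∩ P))' = {1, 6, 7, 9, 12, 14}
|((R − (P − ((Q ∪ P) ∩ P))) Δ ((P Δ Q)' ∩ P))'| = 6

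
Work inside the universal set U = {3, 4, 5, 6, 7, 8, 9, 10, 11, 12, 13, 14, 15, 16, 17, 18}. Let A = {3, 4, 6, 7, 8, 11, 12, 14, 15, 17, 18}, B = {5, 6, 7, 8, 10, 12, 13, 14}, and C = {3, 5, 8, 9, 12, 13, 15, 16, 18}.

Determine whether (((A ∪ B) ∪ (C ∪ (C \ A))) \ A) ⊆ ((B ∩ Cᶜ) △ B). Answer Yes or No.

A ∪ B = {3, 4, 5, 6, 7, 8, 10, 11, 12, 13, 14, 15, 17, 18}
C \ A = {5, 9, 13, 16}
C ∪ (C \ A) = {3, 5, 8, 9, 12, 13, 15, 16, 18}
(A ∪ B) ∪ (C ∪ (C \ A)) = {3, 4, 5, 6, 7, 8, 9, 10, 11, 12, 13, 14, 15, 16, 17, 18}
((A ∪ B) ∪ (C ∪ (C \ A))) \ A = {5, 9, 10, 13, 16}
Cᶜ = {4, 6, 7, 10, 11, 14, 17}
B ∩ Cᶜ = {6, 7, 10, 14}
(B ∩ Cᶜ) △ B = {5, 8, 12, 13}
9 ∈ ((A ∪ B) ∪ (C ∪ (C \ A))) \ A but 9 ∉ (B ∩ Cᶜ) △ B, so the inclusion fails.

No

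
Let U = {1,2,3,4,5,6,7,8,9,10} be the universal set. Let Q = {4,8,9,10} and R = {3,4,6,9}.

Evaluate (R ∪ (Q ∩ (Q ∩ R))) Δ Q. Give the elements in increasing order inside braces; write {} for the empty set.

{3,6,8,10}

Q ∩ R = {4,9}
Q ∩ (Q ∩ R) = {4,9}
R ∪ (Q ∩ (Q ∩ R)) = {3,4,6,9}
(R ∪ (Q ∩ (Q ∩ R))) Δ Q = {3,6,8,10}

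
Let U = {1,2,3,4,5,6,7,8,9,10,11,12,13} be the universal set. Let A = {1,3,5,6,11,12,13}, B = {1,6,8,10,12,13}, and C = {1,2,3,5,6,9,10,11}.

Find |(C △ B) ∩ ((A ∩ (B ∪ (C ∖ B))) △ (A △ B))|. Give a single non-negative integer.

C △ B = {2,3,5,8,9,11,12,13}
C ∖ B = {2,3,5,9,11}
B ∪ (C ∖ B) = {1,2,3,5,6,8,9,10,11,12,13}
A ∩ (B ∪ (C ∖ B)) = {1,3,5,6,11,12,13}
A △ B = {3,5,8,10,11}
(A ∩ (B ∪ (C ∖ B))) △ (A △ B) = {1,6,8,10,12,13}
(C △ B) ∩ ((A ∩ (B ∪ (C ∖ B))) △ (A △ B)) = {8,12,13}
|(C △ B) ∩ ((A ∩ (B ∪ (C ∖ B))) △ (A △ B))| = 3

3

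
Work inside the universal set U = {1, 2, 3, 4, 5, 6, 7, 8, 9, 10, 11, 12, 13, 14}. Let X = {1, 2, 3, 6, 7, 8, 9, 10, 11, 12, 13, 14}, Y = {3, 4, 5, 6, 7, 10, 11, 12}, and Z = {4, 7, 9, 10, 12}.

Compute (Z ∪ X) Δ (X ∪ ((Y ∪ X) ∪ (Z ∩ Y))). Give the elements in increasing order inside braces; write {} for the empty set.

{5}

Z ∪ X = {1, 2, 3, 4, 6, 7, 8, 9, 10, 11, 12, 13, 14}
Y ∪ X = {1, 2, 3, 4, 5, 6, 7, 8, 9, 10, 11, 12, 13, 14}
Z ∩ Y = {4, 7, 10, 12}
(Y ∪ X) ∪ (Z ∩ Y) = {1, 2, 3, 4, 5, 6, 7, 8, 9, 10, 11, 12, 13, 14}
X ∪ ((Y ∪ X) ∪ (Z ∩ Y)) = {1, 2, 3, 4, 5, 6, 7, 8, 9, 10, 11, 12, 13, 14}
(Z ∪ X) Δ (X ∪ ((Y ∪ X) ∪ (Z ∩ Y))) = {5}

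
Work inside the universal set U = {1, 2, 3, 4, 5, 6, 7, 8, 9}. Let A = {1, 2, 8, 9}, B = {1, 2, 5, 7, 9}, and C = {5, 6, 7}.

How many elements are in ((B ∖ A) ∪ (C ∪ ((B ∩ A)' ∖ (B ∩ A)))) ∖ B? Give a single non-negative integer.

B ∖ A = {5, 7}
B ∩ A = {1, 2, 9}
(B ∩ A)' = {3, 4, 5, 6, 7, 8}
(B ∩ A)' ∖ (B ∩ A) = {3, 4, 5, 6, 7, 8}
C ∪ ((B ∩ A)' ∖ (B ∩ A)) = {3, 4, 5, 6, 7, 8}
(B ∖ A) ∪ (C ∪ ((B ∩ A)' ∖ (B ∩ A))) = {3, 4, 5, 6, 7, 8}
((B ∖ A) ∪ (C ∪ ((B ∩ A)' ∖ (B ∩ A)))) ∖ B = {3, 4, 6, 8}
|((B ∖ A) ∪ (C ∪ ((B ∩ A)' ∖ (B ∩ A)))) ∖ B| = 4

4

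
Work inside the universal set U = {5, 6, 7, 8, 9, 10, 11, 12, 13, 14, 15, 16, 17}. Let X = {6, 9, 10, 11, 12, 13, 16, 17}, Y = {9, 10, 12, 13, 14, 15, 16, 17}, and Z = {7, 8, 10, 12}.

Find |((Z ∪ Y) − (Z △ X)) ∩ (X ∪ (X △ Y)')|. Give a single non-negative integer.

2

Z ∪ Y = {7, 8, 9, 10, 12, 13, 14, 15, 16, 17}
Z △ X = {6, 7, 8, 9, 11, 13, 16, 17}
(Z ∪ Y) − (Z △ X) = {10, 12, 14, 15}
X △ Y = {6, 11, 14, 15}
(X △ Y)' = {5, 7, 8, 9, 10, 12, 13, 16, 17}
X ∪ (X △ Y)' = {5, 6, 7, 8, 9, 10, 11, 12, 13, 16, 17}
((Z ∪ Y) − (Z △ X)) ∩ (X ∪ (X △ Y)') = {10, 12}
|((Z ∪ Y) − (Z △ X)) ∩ (X ∪ (X △ Y)')| = 2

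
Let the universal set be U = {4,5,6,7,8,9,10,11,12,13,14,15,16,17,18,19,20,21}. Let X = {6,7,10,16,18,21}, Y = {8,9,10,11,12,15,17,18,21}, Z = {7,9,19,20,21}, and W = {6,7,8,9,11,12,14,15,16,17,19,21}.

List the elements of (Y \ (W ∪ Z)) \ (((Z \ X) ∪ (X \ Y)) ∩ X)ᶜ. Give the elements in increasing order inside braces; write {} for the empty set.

W ∪ Z = {6,7,8,9,11,12,14,15,16,17,19,20,21}
Y \ (W ∪ Z) = {10,18}
Z \ X = {9,19,20}
X \ Y = {6,7,16}
(Z \ X) ∪ (X \ Y) = {6,7,9,16,19,20}
((Z \ X) ∪ (X \ Y)) ∩ X = {6,7,16}
(((Z \ X) ∪ (X \ Y)) ∩ X)ᶜ = {4,5,8,9,10,11,12,13,14,15,17,18,19,20,21}
(Y \ (W ∪ Z)) \ (((Z \ X) ∪ (X \ Y)) ∩ X)ᶜ = {}

{}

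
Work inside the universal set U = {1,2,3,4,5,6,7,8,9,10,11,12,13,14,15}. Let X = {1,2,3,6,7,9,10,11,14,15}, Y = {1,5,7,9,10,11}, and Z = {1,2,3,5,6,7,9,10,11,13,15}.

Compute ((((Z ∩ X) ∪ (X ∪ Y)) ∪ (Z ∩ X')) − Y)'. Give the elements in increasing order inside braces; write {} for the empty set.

{1,4,5,7,8,9,10,11,12}

Z ∩ X = {1,2,3,6,7,9,10,11,15}
X ∪ Y = {1,2,3,5,6,7,9,10,11,14,15}
(Z ∩ X) ∪ (X ∪ Y) = {1,2,3,5,6,7,9,10,11,14,15}
X' = {4,5,8,12,13}
Z ∩ X' = {5,13}
((Z ∩ X) ∪ (X ∪ Y)) ∪ (Z ∩ X') = {1,2,3,5,6,7,9,10,11,13,14,15}
(((Z ∩ X) ∪ (X ∪ Y)) ∪ (Z ∩ X')) − Y = {2,3,6,13,14,15}
((((Z ∩ X) ∪ (X ∪ Y)) ∪ (Z ∩ X')) − Y)' = {1,4,5,7,8,9,10,11,12}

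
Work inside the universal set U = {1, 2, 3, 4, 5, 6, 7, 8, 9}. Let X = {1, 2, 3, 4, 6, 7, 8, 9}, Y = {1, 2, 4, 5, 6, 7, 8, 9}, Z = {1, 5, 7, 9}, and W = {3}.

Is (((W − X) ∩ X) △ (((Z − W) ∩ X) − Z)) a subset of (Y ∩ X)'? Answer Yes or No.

W − X = {}
(W − X) ∩ X = {}
Z − W = {1, 5, 7, 9}
(Z − W) ∩ X = {1, 7, 9}
((Z − W) ∩ X) − Z = {}
((W − X) ∩ X) △ (((Z − W) ∩ X) − Z) = {}
Y ∩ X = {1, 2, 4, 6, 7, 8, 9}
(Y ∩ X)' = {3, 5}
Every element of {} is in {3, 5}, so ((W − X) ∩ X) △ (((Z − W) ∩ X) − Z) ⊆ (Y ∩ X)'.

Yes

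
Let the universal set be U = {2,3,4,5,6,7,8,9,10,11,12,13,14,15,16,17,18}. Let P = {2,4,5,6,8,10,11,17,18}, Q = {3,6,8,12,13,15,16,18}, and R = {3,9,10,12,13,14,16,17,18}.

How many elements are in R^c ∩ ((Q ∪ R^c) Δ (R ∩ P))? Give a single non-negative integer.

8

R^c = {2,4,5,6,7,8,11,15}
Q ∪ R^c = {2,3,4,5,6,7,8,11,12,13,15,16,18}
R ∩ P = {10,17,18}
(Q ∪ R^c) Δ (R ∩ P) = {2,3,4,5,6,7,8,10,11,12,13,15,16,17}
R^c ∩ ((Q ∪ R^c) Δ (R ∩ P)) = {2,4,5,6,7,8,11,15}
|R^c ∩ ((Q ∪ R^c) Δ (R ∩ P))| = 8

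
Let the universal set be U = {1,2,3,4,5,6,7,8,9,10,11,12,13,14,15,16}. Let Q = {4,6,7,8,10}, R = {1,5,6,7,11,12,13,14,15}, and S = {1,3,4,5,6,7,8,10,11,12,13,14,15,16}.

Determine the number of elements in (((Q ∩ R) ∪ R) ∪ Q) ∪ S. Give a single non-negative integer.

Q ∩ R = {6,7}
(Q ∩ R) ∪ R = {1,5,6,7,11,12,13,14,15}
((Q ∩ R) ∪ R) ∪ Q = {1,4,5,6,7,8,10,11,12,13,14,15}
(((Q ∩ R) ∪ R) ∪ Q) ∪ S = {1,3,4,5,6,7,8,10,11,12,13,14,15,16}
|(((Q ∩ R) ∪ R) ∪ Q) ∪ S| = 14

14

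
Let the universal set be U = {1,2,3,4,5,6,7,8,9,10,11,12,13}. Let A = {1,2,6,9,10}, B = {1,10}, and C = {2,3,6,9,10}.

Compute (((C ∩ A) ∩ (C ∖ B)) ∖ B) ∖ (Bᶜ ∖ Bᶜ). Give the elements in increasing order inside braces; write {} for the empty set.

C ∩ A = {2,6,9,10}
C ∖ B = {2,3,6,9}
(C ∩ A) ∩ (C ∖ B) = {2,6,9}
((C ∩ A) ∩ (C ∖ B)) ∖ B = {2,6,9}
Bᶜ = {2,3,4,5,6,7,8,9,11,12,13}
Bᶜ ∖ Bᶜ = {}
(((C ∩ A) ∩ (C ∖ B)) ∖ B) ∖ (Bᶜ ∖ Bᶜ) = {2,6,9}

{2,6,9}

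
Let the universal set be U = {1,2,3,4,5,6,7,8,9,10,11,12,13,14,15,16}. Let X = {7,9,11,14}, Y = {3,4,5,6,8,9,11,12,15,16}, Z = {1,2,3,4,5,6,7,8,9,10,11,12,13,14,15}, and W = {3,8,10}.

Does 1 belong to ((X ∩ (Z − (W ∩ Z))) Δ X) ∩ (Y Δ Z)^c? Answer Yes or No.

1 ∉ W and 1 ∈ Z, so 1 ∉ W ∩ Z
1 ∈ Z and 1 ∉ (W ∩ Z), so 1 ∈ Z − (W ∩ Z)
1 ∉ X and 1 ∈ (Z − (W ∩ Z)), so 1 ∉ X ∩ (Z − (W ∩ Z))
1 ∉ (X ∩ (Z − (W ∩ Z))) and 1 ∉ X, so 1 ∉ (X ∩ (Z − (W ∩ Z))) Δ X
1 ∉ Y and 1 ∈ Z, so 1 ∈ Y Δ Z
1 ∉ (Y Δ Z)^c since 1 ∈ (Y Δ Z)
1 ∉ ((X ∩ (Z − (W ∩ Z))) Δ X) and 1 ∉ (Y Δ Z)^c, so 1 ∉ ((X ∩ (Z − (W ∩ Z))) Δ X) ∩ (Y Δ Z)^c

No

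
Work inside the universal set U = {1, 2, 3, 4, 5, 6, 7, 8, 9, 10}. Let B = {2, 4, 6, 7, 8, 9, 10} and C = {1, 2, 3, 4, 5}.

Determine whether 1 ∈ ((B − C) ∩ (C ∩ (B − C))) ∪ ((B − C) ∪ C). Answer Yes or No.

Yes

1 ∉ B and 1 ∈ C, so 1 ∉ B − C
1 ∉ B and 1 ∈ C, so 1 ∉ B − C
1 ∈ C and 1 ∉ (B − C), so 1 ∉ C ∩ (B − C)
1 ∉ (B − C) and 1 ∉ (C ∩ (B − C)), so 1 ∉ (B − C) ∩ (C ∩ (B − C))
1 ∉ B and 1 ∈ C, so 1 ∉ B − C
1 ∉ (B − C) and 1 ∈ C, so 1 ∈ (B − C) ∪ C
1 ∉ ((B − C) ∩ (C ∩ (B − C))) and 1 ∈ ((B − C) ∪ C), so 1 ∈ ((B − C) ∩ (C ∩ (B − C))) ∪ ((B − C) ∪ C)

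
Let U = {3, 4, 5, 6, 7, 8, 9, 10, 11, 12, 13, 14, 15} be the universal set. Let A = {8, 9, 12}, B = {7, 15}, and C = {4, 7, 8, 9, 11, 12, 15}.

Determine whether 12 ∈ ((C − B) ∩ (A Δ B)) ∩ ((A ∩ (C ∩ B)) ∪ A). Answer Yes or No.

12 ∈ C and 12 ∉ B, so 12 ∈ C − B
12 ∈ A and 12 ∉ B, so 12 ∈ A Δ B
12 ∈ (C − B) and 12 ∈ (A Δ B), so 12 ∈ (C − B) ∩ (A Δ B)
12 ∈ C and 12 ∉ B, so 12 ∉ C ∩ B
12 ∈ A and 12 ∉ (C ∩ B), so 12 ∉ A ∩ (C ∩ B)
12 ∉ (A ∩ (C ∩ B)) and 12 ∈ A, so 12 ∈ (A ∩ (C ∩ B)) ∪ A
12 ∈ ((C − B) ∩ (A Δ B)) and 12 ∈ ((A ∩ (C ∩ B)) ∪ A), so 12 ∈ ((C − B) ∩ (A Δ B)) ∩ ((A ∩ (C ∩ B)) ∪ A)

Yes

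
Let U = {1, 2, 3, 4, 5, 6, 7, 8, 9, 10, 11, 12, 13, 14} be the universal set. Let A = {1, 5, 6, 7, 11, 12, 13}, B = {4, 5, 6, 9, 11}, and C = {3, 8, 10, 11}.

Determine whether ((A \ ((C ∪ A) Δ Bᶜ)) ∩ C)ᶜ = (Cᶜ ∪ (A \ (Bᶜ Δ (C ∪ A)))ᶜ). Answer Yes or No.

Yes

C ∪ A = {1, 3, 5, 6, 7, 8, 10, 11, 12, 13}
Bᶜ = {1, 2, 3, 7, 8, 10, 12, 13, 14}
(C ∪ A) Δ Bᶜ = {2, 5, 6, 11, 14}
A \ ((C ∪ A) Δ Bᶜ) = {1, 7, 12, 13}
(A \ ((C ∪ A) Δ Bᶜ)) ∩ C = {}
((A \ ((C ∪ A) Δ Bᶜ)) ∩ C)ᶜ = {1, 2, 3, 4, 5, 6, 7, 8, 9, 10, 11, 12, 13, 14}
Cᶜ = {1, 2, 4, 5, 6, 7, 9, 12, 13, 14}
Bᶜ Δ (C ∪ A) = {2, 5, 6, 11, 14}
A \ (Bᶜ Δ (C ∪ A)) = {1, 7, 12, 13}
(A \ (Bᶜ Δ (C ∪ A)))ᶜ = {2, 3, 4, 5, 6, 8, 9, 10, 11, 14}
Cᶜ ∪ (A \ (Bᶜ Δ (C ∪ A)))ᶜ = {1, 2, 3, 4, 5, 6, 7, 8, 9, 10, 11, 12, 13, 14}
Both equal {1, 2, 3, 4, 5, 6, 7, 8, 9, 10, 11, 12, 13, 14}, so ((A \ ((C ∪ A) Δ Bᶜ)) ∩ C)ᶜ = Cᶜ ∪ (A \ (Bᶜ Δ (C ∪ A)))ᶜ.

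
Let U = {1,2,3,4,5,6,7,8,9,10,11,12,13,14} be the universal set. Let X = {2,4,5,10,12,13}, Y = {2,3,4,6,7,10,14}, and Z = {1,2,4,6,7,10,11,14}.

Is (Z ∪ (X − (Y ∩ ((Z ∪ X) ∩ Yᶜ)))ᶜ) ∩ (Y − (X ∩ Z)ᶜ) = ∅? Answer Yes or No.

Z ∪ X = {1,2,4,5,6,7,10,11,12,13,14}
Yᶜ = {1,5,8,9,11,12,13}
(Z ∪ X) ∩ Yᶜ = {1,5,11,12,13}
Y ∩ ((Z ∪ X) ∩ Yᶜ) = {}
X − (Y ∩ ((Z ∪ X) ∩ Yᶜ)) = {2,4,5,10,12,13}
(X − (Y ∩ ((Z ∪ X) ∩ Yᶜ)))ᶜ = {1,3,6,7,8,9,11,14}
Z ∪ (X − (Y ∩ ((Z ∪ X) ∩ Yᶜ)))ᶜ = {1,2,3,4,6,7,8,9,10,11,14}
X ∩ Z = {2,4,10}
(X ∩ Z)ᶜ = {1,3,5,6,7,8,9,11,12,13,14}
Y − (X ∩ Z)ᶜ = {2,4,10}
2 lies in both, so they are not disjoint.

No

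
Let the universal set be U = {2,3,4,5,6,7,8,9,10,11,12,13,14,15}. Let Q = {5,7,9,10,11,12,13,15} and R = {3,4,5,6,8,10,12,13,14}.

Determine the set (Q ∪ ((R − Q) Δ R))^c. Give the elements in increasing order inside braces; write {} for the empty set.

R − Q = {3,4,6,8,14}
(R − Q) Δ R = {5,10,12,13}
Q ∪ ((R − Q) Δ R) = {5,7,9,10,11,12,13,15}
(Q ∪ ((R − Q) Δ R))^c = {2,3,4,6,8,14}

{2,3,4,6,8,14}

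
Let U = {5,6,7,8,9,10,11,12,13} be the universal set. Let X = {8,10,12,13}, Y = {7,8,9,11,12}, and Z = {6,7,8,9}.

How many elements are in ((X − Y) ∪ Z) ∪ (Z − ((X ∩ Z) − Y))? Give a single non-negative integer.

6

X − Y = {10,13}
(X − Y) ∪ Z = {6,7,8,9,10,13}
X ∩ Z = {8}
(X ∩ Z) − Y = {}
Z − ((X ∩ Z) − Y) = {6,7,8,9}
((X − Y) ∪ Z) ∪ (Z − ((X ∩ Z) − Y)) = {6,7,8,9,10,13}
|((X − Y) ∪ Z) ∪ (Z − ((X ∩ Z) − Y))| = 6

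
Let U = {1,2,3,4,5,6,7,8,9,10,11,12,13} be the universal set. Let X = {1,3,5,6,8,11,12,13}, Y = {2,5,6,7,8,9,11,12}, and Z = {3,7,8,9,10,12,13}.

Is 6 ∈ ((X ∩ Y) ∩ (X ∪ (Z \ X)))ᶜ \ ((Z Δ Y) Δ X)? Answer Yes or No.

No

6 ∈ X and 6 ∈ Y, so 6 ∈ X ∩ Y
6 ∉ Z and 6 ∈ X, so 6 ∉ Z \ X
6 ∈ X and 6 ∉ (Z \ X), so 6 ∈ X ∪ (Z \ X)
6 ∈ (X ∩ Y) and 6 ∈ (X ∪ (Z \ X)), so 6 ∈ (X ∩ Y) ∩ (X ∪ (Z \ X))
6 ∉ ((X ∩ Y) ∩ (X ∪ (Z \ X)))ᶜ since 6 ∈ ((X ∩ Y) ∩ (X ∪ (Z \ X)))
6 ∉ Z and 6 ∈ Y, so 6 ∈ Z Δ Y
6 ∈ (Z Δ Y) and 6 ∈ X, so 6 ∉ (Z Δ Y) Δ X
6 ∉ ((X ∩ Y) ∩ (X ∪ (Z \ X)))ᶜ and 6 ∉ ((Z Δ Y) Δ X), so 6 ∉ ((X ∩ Y) ∩ (X ∪ (Z \ X)))ᶜ \ ((Z Δ Y) Δ X)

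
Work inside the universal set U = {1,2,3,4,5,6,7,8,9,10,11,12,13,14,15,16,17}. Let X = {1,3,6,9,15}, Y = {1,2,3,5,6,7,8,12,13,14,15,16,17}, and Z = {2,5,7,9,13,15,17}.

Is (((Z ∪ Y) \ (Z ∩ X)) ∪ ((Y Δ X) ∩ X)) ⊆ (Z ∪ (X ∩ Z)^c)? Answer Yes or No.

Z ∪ Y = {1,2,3,5,6,7,8,9,12,13,14,15,16,17}
Z ∩ X = {9,15}
(Z ∪ Y) \ (Z ∩ X) = {1,2,3,5,6,7,8,12,13,14,16,17}
Y Δ X = {2,5,7,8,9,12,13,14,16,17}
(Y Δ X) ∩ X = {9}
((Z ∪ Y) \ (Z ∩ X)) ∪ ((Y Δ X) ∩ X) = {1,2,3,5,6,7,8,9,12,13,14,16,17}
X ∩ Z = {9,15}
(X ∩ Z)^c = {1,2,3,4,5,6,7,8,10,11,12,13,14,16,17}
Z ∪ (X ∩ Z)^c = {1,2,3,4,5,6,7,8,9,10,11,12,13,14,15,16,17}
Every element of {1,2,3,5,6,7,8,9,12,13,14,16,17} is in {1,2,3,4,5,6,7,8,9,10,11,12,13,14,15,16,17}, so ((Z ∪ Y) \ (Z ∩ X)) ∪ ((Y Δ X) ∩ X) ⊆ Z ∪ (X ∩ Z)^c.

Yes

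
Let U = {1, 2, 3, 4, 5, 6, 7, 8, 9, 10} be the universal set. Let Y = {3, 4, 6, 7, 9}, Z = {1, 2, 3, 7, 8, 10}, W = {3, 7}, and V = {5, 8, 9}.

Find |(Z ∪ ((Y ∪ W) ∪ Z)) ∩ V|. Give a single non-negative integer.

Y ∪ W = {3, 4, 6, 7, 9}
(Y ∪ W) ∪ Z = {1, 2, 3, 4, 6, 7, 8, 9, 10}
Z ∪ ((Y ∪ W) ∪ Z) = {1, 2, 3, 4, 6, 7, 8, 9, 10}
(Z ∪ ((Y ∪ W) ∪ Z)) ∩ V = {8, 9}
|(Z ∪ ((Y ∪ W) ∪ Z)) ∩ V| = 2

2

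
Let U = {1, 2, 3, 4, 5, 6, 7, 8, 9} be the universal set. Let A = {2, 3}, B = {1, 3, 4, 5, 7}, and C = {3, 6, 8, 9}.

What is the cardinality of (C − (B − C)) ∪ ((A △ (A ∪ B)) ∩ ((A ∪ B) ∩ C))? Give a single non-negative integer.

B − C = {1, 4, 5, 7}
C − (B − C) = {3, 6, 8, 9}
A ∪ B = {1, 2, 3, 4, 5, 7}
A △ (A ∪ B) = {1, 4, 5, 7}
(A ∪ B) ∩ C = {3}
(A △ (A ∪ B)) ∩ ((A ∪ B) ∩ C) = {}
(C − (B − C)) ∪ ((A △ (A ∪ B)) ∩ ((A ∪ B) ∩ C)) = {3, 6, 8, 9}
|(C − (B − C)) ∪ ((A △ (A ∪ B)) ∩ ((A ∪ B) ∩ C))| = 4

4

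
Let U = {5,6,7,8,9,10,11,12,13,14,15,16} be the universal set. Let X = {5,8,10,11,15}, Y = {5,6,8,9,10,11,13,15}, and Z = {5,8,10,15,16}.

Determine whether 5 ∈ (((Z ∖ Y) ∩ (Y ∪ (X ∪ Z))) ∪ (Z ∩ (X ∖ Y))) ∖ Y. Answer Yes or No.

No

5 ∈ Z and 5 ∈ Y, so 5 ∉ Z ∖ Y
5 ∈ X and 5 ∈ Z, so 5 ∈ X ∪ Z
5 ∈ Y and 5 ∈ (X ∪ Z), so 5 ∈ Y ∪ (X ∪ Z)
5 ∉ (Z ∖ Y) and 5 ∈ (Y ∪ (X ∪ Z)), so 5 ∉ (Z ∖ Y) ∩ (Y ∪ (X ∪ Z))
5 ∈ X and 5 ∈ Y, so 5 ∉ X ∖ Y
5 ∈ Z and 5 ∉ (X ∖ Y), so 5 ∉ Z ∩ (X ∖ Y)
5 ∉ ((Z ∖ Y) ∩ (Y ∪ (X ∪ Z))) and 5 ∉ (Z ∩ (X ∖ Y)), so 5 ∉ ((Z ∖ Y) ∩ (Y ∪ (X ∪ Z))) ∪ (Z ∩ (X ∖ Y))
5 ∉ (((Z ∖ Y) ∩ (Y ∪ (X ∪ Z))) ∪ (Z ∩ (X ∖ Y))) and 5 ∈ Y, so 5 ∉ (((Z ∖ Y) ∩ (Y ∪ (X ∪ Z))) ∪ (Z ∩ (X ∖ Y))) ∖ Y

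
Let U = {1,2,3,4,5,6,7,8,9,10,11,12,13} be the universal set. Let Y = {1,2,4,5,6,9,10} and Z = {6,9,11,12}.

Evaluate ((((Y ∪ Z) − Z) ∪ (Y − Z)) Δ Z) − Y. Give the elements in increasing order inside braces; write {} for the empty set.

{11,12}

Y ∪ Z = {1,2,4,5,6,9,10,11,12}
(Y ∪ Z) − Z = {1,2,4,5,10}
Y − Z = {1,2,4,5,10}
((Y ∪ Z) − Z) ∪ (Y − Z) = {1,2,4,5,10}
(((Y ∪ Z) − Z) ∪ (Y − Z)) Δ Z = {1,2,4,5,6,9,10,11,12}
((((Y ∪ Z) − Z) ∪ (Y − Z)) Δ Z) − Y = {11,12}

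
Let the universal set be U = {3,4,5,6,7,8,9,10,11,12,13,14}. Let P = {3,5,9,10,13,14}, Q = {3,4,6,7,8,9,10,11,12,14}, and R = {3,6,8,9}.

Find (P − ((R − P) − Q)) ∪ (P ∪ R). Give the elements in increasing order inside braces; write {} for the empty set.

{3,5,6,8,9,10,13,14}

R − P = {6,8}
(R − P) − Q = {}
P − ((R − P) − Q) = {3,5,9,10,13,14}
P ∪ R = {3,5,6,8,9,10,13,14}
(P − ((R − P) − Q)) ∪ (P ∪ R) = {3,5,6,8,9,10,13,14}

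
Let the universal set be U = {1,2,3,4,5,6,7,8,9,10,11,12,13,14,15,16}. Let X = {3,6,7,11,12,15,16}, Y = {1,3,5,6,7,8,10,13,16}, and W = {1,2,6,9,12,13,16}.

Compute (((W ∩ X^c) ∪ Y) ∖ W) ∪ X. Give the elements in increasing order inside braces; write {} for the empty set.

{3,5,6,7,8,10,11,12,15,16}

X^c = {1,2,4,5,8,9,10,13,14}
W ∩ X^c = {1,2,9,13}
(W ∩ X^c) ∪ Y = {1,2,3,5,6,7,8,9,10,13,16}
((W ∩ X^c) ∪ Y) ∖ W = {3,5,7,8,10}
(((W ∩ X^c) ∪ Y) ∖ W) ∪ X = {3,5,6,7,8,10,11,12,15,16}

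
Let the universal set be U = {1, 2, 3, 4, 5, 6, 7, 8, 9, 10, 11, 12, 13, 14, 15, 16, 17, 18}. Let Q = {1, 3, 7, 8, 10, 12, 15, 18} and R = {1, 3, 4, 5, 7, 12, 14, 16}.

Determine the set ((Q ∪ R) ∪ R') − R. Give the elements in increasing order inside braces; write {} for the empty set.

{2, 6, 8, 9, 10, 11, 13, 15, 17, 18}

Q ∪ R = {1, 3, 4, 5, 7, 8, 10, 12, 14, 15, 16, 18}
R' = {2, 6, 8, 9, 10, 11, 13, 15, 17, 18}
(Q ∪ R) ∪ R' = {1, 2, 3, 4, 5, 6, 7, 8, 9, 10, 11, 12, 13, 14, 15, 16, 17, 18}
((Q ∪ R) ∪ R') − R = {2, 6, 8, 9, 10, 11, 13, 15, 17, 18}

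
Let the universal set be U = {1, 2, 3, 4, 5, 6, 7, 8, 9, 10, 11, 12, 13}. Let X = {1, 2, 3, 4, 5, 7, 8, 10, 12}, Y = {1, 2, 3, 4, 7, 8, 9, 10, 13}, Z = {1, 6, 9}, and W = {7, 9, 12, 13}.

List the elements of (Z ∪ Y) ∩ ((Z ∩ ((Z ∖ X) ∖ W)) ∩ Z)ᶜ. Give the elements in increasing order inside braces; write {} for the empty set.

{1, 2, 3, 4, 7, 8, 9, 10, 13}

Z ∪ Y = {1, 2, 3, 4, 6, 7, 8, 9, 10, 13}
Z ∖ X = {6, 9}
(Z ∖ X) ∖ W = {6}
Z ∩ ((Z ∖ X) ∖ W) = {6}
(Z ∩ ((Z ∖ X) ∖ W)) ∩ Z = {6}
((Z ∩ ((Z ∖ X) ∖ W)) ∩ Z)ᶜ = {1, 2, 3, 4, 5, 7, 8, 9, 10, 11, 12, 13}
(Z ∪ Y) ∩ ((Z ∩ ((Z ∖ X) ∖ W)) ∩ Z)ᶜ = {1, 2, 3, 4, 7, 8, 9, 10, 13}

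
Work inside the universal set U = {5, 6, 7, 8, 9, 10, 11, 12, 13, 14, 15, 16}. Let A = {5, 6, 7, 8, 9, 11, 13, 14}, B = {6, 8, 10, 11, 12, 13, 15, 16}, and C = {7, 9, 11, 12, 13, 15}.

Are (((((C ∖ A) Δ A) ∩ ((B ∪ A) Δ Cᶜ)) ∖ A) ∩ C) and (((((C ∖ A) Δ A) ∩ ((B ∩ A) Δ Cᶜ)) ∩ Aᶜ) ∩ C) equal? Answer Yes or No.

No

C ∖ A = {12, 15}
(C ∖ A) Δ A = {5, 6, 7, 8, 9, 11, 12, 13, 14, 15}
B ∪ A = {5, 6, 7, 8, 9, 10, 11, 12, 13, 14, 15, 16}
Cᶜ = {5, 6, 8, 10, 14, 16}
(B ∪ A) Δ Cᶜ = {7, 9, 11, 12, 13, 15}
((C ∖ A) Δ A) ∩ ((B ∪ A) Δ Cᶜ) = {7, 9, 11, 12, 13, 15}
(((C ∖ A) Δ A) ∩ ((B ∪ A) Δ Cᶜ)) ∖ A = {12, 15}
((((C ∖ A) Δ A) ∩ ((B ∪ A) Δ Cᶜ)) ∖ A) ∩ C = {12, 15}
B ∩ A = {6, 8, 11, 13}
(B ∩ A) Δ Cᶜ = {5, 10, 11, 13, 14, 16}
((C ∖ A) Δ A) ∩ ((B ∩ A) Δ Cᶜ) = {5, 11, 13, 14}
Aᶜ = {10, 12, 15, 16}
(((C ∖ A) Δ A) ∩ ((B ∩ A) Δ Cᶜ)) ∩ Aᶜ = {}
((((C ∖ A) Δ A) ∩ ((B ∩ A) Δ Cᶜ)) ∩ Aᶜ) ∩ C = {}
12 ∈ ((((C ∖ A) Δ A) ∩ ((B ∪ A) Δ Cᶜ)) ∖ A) ∩ C but 12 ∉ ((((C ∖ A) Δ A) ∩ ((B ∩ A) Δ Cᶜ)) ∩ Aᶜ) ∩ C, so they differ.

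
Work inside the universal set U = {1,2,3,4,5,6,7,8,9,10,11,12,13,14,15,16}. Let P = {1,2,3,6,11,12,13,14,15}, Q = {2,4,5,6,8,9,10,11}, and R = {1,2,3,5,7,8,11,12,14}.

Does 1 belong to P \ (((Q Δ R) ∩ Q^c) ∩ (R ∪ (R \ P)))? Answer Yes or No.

No

1 ∉ Q and 1 ∈ R, so 1 ∈ Q Δ R
1 ∉ Q, so 1 ∈ Q^c
1 ∈ (Q Δ R) and 1 ∈ Q^c, so 1 ∈ (Q Δ R) ∩ Q^c
1 ∈ R and 1 ∈ P, so 1 ∉ R \ P
1 ∈ R and 1 ∉ (R \ P), so 1 ∈ R ∪ (R \ P)
1 ∈ ((Q Δ R) ∩ Q^c) and 1 ∈ (R ∪ (R \ P)), so 1 ∈ ((Q Δ R) ∩ Q^c) ∩ (R ∪ (R \ P))
1 ∈ P and 1 ∈ (((Q Δ R) ∩ Q^c) ∩ (R ∪ (R \ P))), so 1 ∉ P \ (((Q Δ R) ∩ Q^c) ∩ (R ∪ (R \ P)))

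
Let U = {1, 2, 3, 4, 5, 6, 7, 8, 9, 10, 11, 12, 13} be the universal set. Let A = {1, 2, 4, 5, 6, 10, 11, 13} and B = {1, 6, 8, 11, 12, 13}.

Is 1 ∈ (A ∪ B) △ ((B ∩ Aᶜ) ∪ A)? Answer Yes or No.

1 ∈ A and 1 ∈ B, so 1 ∈ A ∪ B
1 ∈ A, so 1 ∉ Aᶜ
1 ∈ B and 1 ∉ Aᶜ, so 1 ∉ B ∩ Aᶜ
1 ∉ (B ∩ Aᶜ) and 1 ∈ A, so 1 ∈ (B ∩ Aᶜ) ∪ A
1 ∈ (A ∪ B) and 1 ∈ ((B ∩ Aᶜ) ∪ A), so 1 ∉ (A ∪ B) △ ((B ∩ Aᶜ) ∪ A)

No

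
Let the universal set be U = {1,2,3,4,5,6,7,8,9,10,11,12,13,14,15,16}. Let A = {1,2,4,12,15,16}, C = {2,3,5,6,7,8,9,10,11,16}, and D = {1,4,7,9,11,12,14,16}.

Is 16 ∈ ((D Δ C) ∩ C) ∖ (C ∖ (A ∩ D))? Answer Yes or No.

16 ∈ D and 16 ∈ C, so 16 ∉ D Δ C
16 ∉ (D Δ C) and 16 ∈ C, so 16 ∉ (D Δ C) ∩ C
16 ∈ A and 16 ∈ D, so 16 ∈ A ∩ D
16 ∈ C and 16 ∈ (A ∩ D), so 16 ∉ C ∖ (A ∩ D)
16 ∉ ((D Δ C) ∩ C) and 16 ∉ (C ∖ (A ∩ D)), so 16 ∉ ((D Δ C) ∩ C) ∖ (C ∖ (A ∩ D))

No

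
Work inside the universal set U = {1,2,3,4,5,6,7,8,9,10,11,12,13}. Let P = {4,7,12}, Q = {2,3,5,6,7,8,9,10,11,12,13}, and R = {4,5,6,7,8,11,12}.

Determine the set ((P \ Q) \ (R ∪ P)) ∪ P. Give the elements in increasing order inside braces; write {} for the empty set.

P \ Q = {4}
R ∪ P = {4,5,6,7,8,11,12}
(P \ Q) \ (R ∪ P) = {}
((P \ Q) \ (R ∪ P)) ∪ P = {4,7,12}

{4,7,12}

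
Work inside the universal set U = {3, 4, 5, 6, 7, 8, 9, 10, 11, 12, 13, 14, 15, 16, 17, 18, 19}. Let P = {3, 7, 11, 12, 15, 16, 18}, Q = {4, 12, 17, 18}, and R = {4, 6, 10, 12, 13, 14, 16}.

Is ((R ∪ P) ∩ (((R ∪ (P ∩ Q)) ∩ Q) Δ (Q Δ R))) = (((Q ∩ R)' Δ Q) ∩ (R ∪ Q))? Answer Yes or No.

Yes

R ∪ P = {3, 4, 6, 7, 10, 11, 12, 13, 14, 15, 16, 18}
P ∩ Q = {12, 18}
R ∪ (P ∩ Q) = {4, 6, 10, 12, 13, 14, 16, 18}
(R ∪ (P ∩ Q)) ∩ Q = {4, 12, 18}
Q Δ R = {6, 10, 13, 14, 16, 17, 18}
((R ∪ (P ∩ Q)) ∩ Q) Δ (Q Δ R) = {4, 6, 10, 12, 13, 14, 16, 17}
(R ∪ P) ∩ (((R ∪ (P ∩ Q)) ∩ Q) Δ (Q Δ R)) = {4, 6, 10, 12, 13, 14, 16}
Q ∩ R = {4, 12}
(Q ∩ R)' = {3, 5, 6, 7, 8, 9, 10, 11, 13, 14, 15, 16, 17, 18, 19}
(Q ∩ R)' Δ Q = {3, 4, 5, 6, 7, 8, 9, 10, 11, 12, 13, 14, 15, 16, 19}
R ∪ Q = {4, 6, 10, 12, 13, 14, 16, 17, 18}
((Q ∩ R)' Δ Q) ∩ (R ∪ Q) = {4, 6, 10, 12, 13, 14, 16}
Both equal {4, 6, 10, 12, 13, 14, 16}, so (R ∪ P) ∩ (((R ∪ (P ∩ Q)) ∩ Q) Δ (Q Δ R)) = ((Q ∩ R)' Δ Q) ∩ (R ∪ Q).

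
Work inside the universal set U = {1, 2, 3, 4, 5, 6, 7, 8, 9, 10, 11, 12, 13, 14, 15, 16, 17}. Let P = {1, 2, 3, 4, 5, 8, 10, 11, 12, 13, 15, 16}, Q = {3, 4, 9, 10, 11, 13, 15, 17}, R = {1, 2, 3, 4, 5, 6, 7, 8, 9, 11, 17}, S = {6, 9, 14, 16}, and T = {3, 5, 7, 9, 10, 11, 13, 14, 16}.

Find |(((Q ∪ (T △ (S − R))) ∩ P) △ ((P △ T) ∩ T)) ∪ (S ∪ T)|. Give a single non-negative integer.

S − R = {14, 16}
T △ (S − R) = {3, 5, 7, 9, 10, 11, 13}
Q ∪ (T △ (S − R)) = {3, 4, 5, 7, 9, 10, 11, 13, 15, 17}
(Q ∪ (T △ (S − R))) ∩ P = {3, 4, 5, 10, 11, 13, 15}
P △ T = {1, 2, 4, 7, 8, 9, 12, 14, 15}
(P △ T) ∩ T = {7, 9, 14}
((Q ∪ (T △ (S − R))) ∩ P) △ ((P △ T) ∩ T) = {3, 4, 5, 7, 9, 10, 11, 13, 14, 15}
S ∪ T = {3, 5, 6, 7, 9, 10, 11, 13, 14, 16}
(((Q ∪ (T △ (S − R))) ∩ P) △ ((P △ T) ∩ T)) ∪ (S ∪ T) = {3, 4, 5, 6, 7, 9, 10, 11, 13, 14, 15, 16}
|(((Q ∪ (T △ (S − R))) ∩ P) △ ((P △ T) ∩ T)) ∪ (S ∪ T)| = 12

12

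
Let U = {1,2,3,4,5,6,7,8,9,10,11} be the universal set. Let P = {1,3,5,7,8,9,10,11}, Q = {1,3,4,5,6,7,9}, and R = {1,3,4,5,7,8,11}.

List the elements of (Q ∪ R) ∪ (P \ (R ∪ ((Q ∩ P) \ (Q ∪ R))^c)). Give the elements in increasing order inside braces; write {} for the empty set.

{1,3,4,5,6,7,8,9,11}

Q ∪ R = {1,3,4,5,6,7,8,9,11}
Q ∩ P = {1,3,5,7,9}
(Q ∩ P) \ (Q ∪ R) = {}
((Q ∩ P) \ (Q ∪ R))^c = {1,2,3,4,5,6,7,8,9,10,11}
R ∪ ((Q ∩ P) \ (Q ∪ R))^c = {1,2,3,4,5,6,7,8,9,10,11}
P \ (R ∪ ((Q ∩ P) \ (Q ∪ R))^c) = {}
(Q ∪ R) ∪ (P \ (R ∪ ((Q ∩ P) \ (Q ∪ R))^c)) = {1,3,4,5,6,7,8,9,11}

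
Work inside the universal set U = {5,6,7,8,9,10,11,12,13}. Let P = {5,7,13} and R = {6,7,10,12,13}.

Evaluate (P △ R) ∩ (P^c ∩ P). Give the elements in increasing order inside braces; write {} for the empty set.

{}

P △ R = {5,6,10,12}
P^c = {6,8,9,10,11,12}
P^c ∩ P = {}
(P △ R) ∩ (P^c ∩ P) = {}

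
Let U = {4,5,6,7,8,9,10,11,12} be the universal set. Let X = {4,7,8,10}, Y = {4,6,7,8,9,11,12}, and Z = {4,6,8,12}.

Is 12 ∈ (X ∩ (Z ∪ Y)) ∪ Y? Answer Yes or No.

12 ∈ Z and 12 ∈ Y, so 12 ∈ Z ∪ Y
12 ∉ X and 12 ∈ (Z ∪ Y), so 12 ∉ X ∩ (Z ∪ Y)
12 ∉ (X ∩ (Z ∪ Y)) and 12 ∈ Y, so 12 ∈ (X ∩ (Z ∪ Y)) ∪ Y

Yes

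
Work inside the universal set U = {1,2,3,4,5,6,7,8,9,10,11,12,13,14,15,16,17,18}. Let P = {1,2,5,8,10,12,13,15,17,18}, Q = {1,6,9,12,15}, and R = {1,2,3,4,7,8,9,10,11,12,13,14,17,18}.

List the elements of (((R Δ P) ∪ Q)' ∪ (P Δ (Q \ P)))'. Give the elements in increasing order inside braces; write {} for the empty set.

R Δ P = {3,4,5,7,9,11,14,15}
(R Δ P) ∪ Q = {1,3,4,5,6,7,9,11,12,14,15}
((R Δ P) ∪ Q)' = {2,8,10,13,16,17,18}
Q \ P = {6,9}
P Δ (Q \ P) = {1,2,5,6,8,9,10,12,13,15,17,18}
((R Δ P) ∪ Q)' ∪ (P Δ (Q \ P)) = {1,2,5,6,8,9,10,12,13,15,16,17,18}
(((R Δ P) ∪ Q)' ∪ (P Δ (Q \ P)))' = {3,4,7,11,14}

{3,4,7,11,14}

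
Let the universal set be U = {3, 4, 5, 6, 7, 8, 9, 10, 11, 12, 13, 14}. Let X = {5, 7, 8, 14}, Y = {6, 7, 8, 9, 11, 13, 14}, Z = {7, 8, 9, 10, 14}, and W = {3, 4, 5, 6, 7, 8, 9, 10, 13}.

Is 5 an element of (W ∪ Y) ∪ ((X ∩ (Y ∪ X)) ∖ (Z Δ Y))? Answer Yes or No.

5 ∈ W and 5 ∉ Y, so 5 ∈ W ∪ Y
5 ∉ Y and 5 ∈ X, so 5 ∈ Y ∪ X
5 ∈ X and 5 ∈ (Y ∪ X), so 5 ∈ X ∩ (Y ∪ X)
5 ∉ Z and 5 ∉ Y, so 5 ∉ Z Δ Y
5 ∈ (X ∩ (Y ∪ X)) and 5 ∉ (Z Δ Y), so 5 ∈ (X ∩ (Y ∪ X)) ∖ (Z Δ Y)
5 ∈ (W ∪ Y) and 5 ∈ ((X ∩ (Y ∪ X)) ∖ (Z Δ Y)), so 5 ∈ (W ∪ Y) ∪ ((X ∩ (Y ∪ X)) ∖ (Z Δ Y))

Yes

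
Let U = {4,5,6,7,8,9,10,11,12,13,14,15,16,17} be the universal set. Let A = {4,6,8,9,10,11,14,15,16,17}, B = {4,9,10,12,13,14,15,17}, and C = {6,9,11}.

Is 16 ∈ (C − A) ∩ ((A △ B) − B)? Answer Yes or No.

No

16 ∉ C and 16 ∈ A, so 16 ∉ C − A
16 ∈ A and 16 ∉ B, so 16 ∈ A △ B
16 ∈ (A △ B) and 16 ∉ B, so 16 ∈ (A △ B) − B
16 ∉ (C − A) and 16 ∈ ((A △ B) − B), so 16 ∉ (C − A) ∩ ((A △ B) − B)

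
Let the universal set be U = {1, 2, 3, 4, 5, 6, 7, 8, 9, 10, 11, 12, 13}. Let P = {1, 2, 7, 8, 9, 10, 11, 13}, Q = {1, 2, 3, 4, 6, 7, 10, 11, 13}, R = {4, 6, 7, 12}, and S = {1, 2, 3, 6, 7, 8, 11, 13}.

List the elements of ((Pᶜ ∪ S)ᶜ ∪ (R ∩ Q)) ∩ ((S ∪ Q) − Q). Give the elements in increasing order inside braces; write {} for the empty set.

Pᶜ = {3, 4, 5, 6, 12}
Pᶜ ∪ S = {1, 2, 3, 4, 5, 6, 7, 8, 11, 12, 13}
(Pᶜ ∪ S)ᶜ = {9, 10}
R ∩ Q = {4, 6, 7}
(Pᶜ ∪ S)ᶜ ∪ (R ∩ Q) = {4, 6, 7, 9, 10}
S ∪ Q = {1, 2, 3, 4, 6, 7, 8, 10, 11, 13}
(S ∪ Q) − Q = {8}
((Pᶜ ∪ S)ᶜ ∪ (R ∩ Q)) ∩ ((S ∪ Q) − Q) = {}

{}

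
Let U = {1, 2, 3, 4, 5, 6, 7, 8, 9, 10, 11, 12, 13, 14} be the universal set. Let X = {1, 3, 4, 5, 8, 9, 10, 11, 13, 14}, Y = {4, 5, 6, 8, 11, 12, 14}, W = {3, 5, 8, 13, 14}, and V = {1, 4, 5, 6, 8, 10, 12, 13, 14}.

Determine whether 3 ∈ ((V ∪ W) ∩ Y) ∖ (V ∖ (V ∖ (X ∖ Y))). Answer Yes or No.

3 ∉ V and 3 ∈ W, so 3 ∈ V ∪ W
3 ∈ (V ∪ W) and 3 ∉ Y, so 3 ∉ (V ∪ W) ∩ Y
3 ∈ X and 3 ∉ Y, so 3 ∈ X ∖ Y
3 ∉ V and 3 ∈ (X ∖ Y), so 3 ∉ V ∖ (X ∖ Y)
3 ∉ V and 3 ∉ (V ∖ (X ∖ Y)), so 3 ∉ V ∖ (V ∖ (X ∖ Y))
3 ∉ ((V ∪ W) ∩ Y) and 3 ∉ (V ∖ (V ∖ (X ∖ Y))), so 3 ∉ ((V ∪ W) ∩ Y) ∖ (V ∖ (V ∖ (X ∖ Y)))

No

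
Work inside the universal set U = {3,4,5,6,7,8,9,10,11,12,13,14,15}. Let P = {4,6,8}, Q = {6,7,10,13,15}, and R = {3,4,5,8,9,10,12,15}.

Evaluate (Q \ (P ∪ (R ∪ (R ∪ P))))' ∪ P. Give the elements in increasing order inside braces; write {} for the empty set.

{3,4,5,6,8,9,10,11,12,14,15}

R ∪ P = {3,4,5,6,8,9,10,12,15}
R ∪ (R ∪ P) = {3,4,5,6,8,9,10,12,15}
P ∪ (R ∪ (R ∪ P)) = {3,4,5,6,8,9,10,12,15}
Q \ (P ∪ (R ∪ (R ∪ P))) = {7,13}
(Q \ (P ∪ (R ∪ (R ∪ P))))' = {3,4,5,6,8,9,10,11,12,14,15}
(Q \ (P ∪ (R ∪ (R ∪ P))))' ∪ P = {3,4,5,6,8,9,10,11,12,14,15}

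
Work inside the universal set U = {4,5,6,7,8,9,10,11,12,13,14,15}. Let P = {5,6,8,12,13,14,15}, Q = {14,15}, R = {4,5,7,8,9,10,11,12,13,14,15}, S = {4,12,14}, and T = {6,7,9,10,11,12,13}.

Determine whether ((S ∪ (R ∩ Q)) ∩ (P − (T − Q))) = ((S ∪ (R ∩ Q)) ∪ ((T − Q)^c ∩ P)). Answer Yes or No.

R ∩ Q = {14,15}
S ∪ (R ∩ Q) = {4,12,14,15}
T − Q = {6,7,9,10,11,12,13}
P − (T − Q) = {5,8,14,15}
(S ∪ (R ∩ Q)) ∩ (P − (T − Q)) = {14,15}
(T − Q)^c = {4,5,8,14,15}
(T − Q)^c ∩ P = {5,8,14,15}
(S ∪ (R ∩ Q)) ∪ ((T − Q)^c ∩ P) = {4,5,8,12,14,15}
4 ∈ (S ∪ (R ∩ Q)) ∪ ((T − Q)^c ∩ P) but 4 ∉ (S ∪ (R ∩ Q)) ∩ (P − (T − Q)), so they differ.

No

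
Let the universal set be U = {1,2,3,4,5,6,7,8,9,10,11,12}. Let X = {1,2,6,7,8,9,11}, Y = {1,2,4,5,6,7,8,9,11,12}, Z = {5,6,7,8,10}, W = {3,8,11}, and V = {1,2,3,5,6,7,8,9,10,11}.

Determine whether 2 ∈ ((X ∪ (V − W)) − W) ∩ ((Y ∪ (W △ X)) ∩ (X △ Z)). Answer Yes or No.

2 ∈ V and 2 ∉ W, so 2 ∈ V − W
2 ∈ X and 2 ∈ (V − W), so 2 ∈ X ∪ (V − W)
2 ∈ (X ∪ (V − W)) and 2 ∉ W, so 2 ∈ (X ∪ (V − W)) − W
2 ∉ W and 2 ∈ X, so 2 ∈ W △ X
2 ∈ Y and 2 ∈ (W △ X), so 2 ∈ Y ∪ (W △ X)
2 ∈ X and 2 ∉ Z, so 2 ∈ X △ Z
2 ∈ (Y ∪ (W △ X)) and 2 ∈ (X △ Z), so 2 ∈ (Y ∪ (W △ X)) ∩ (X △ Z)
2 ∈ ((X ∪ (V − W)) − W) and 2 ∈ ((Y ∪ (W △ X)) ∩ (X △ Z)), so 2 ∈ ((X ∪ (V − W)) − W) ∩ ((Y ∪ (W △ X)) ∩ (X △ Z))

Yes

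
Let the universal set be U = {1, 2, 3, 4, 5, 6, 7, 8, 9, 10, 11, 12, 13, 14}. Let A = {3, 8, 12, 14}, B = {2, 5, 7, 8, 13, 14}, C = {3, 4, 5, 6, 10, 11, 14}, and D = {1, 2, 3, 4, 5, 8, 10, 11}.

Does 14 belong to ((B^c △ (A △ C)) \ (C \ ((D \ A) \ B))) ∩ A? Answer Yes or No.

14 ∈ B, so 14 ∉ B^c
14 ∈ A and 14 ∈ C, so 14 ∉ A △ C
14 ∉ B^c and 14 ∉ (A △ C), so 14 ∉ B^c △ (A △ C)
14 ∉ D and 14 ∈ A, so 14 ∉ D \ A
14 ∉ (D \ A) and 14 ∈ B, so 14 ∉ (D \ A) \ B
14 ∈ C and 14 ∉ ((D \ A) \ B), so 14 ∈ C \ ((D \ A) \ B)
14 ∉ (B^c △ (A △ C)) and 14 ∈ (C \ ((D \ A) \ B)), so 14 ∉ (B^c △ (A △ C)) \ (C \ ((D \ A) \ B))
14 ∉ ((B^c △ (A △ C)) \ (C \ ((D \ A) \ B))) and 14 ∈ A, so 14 ∉ ((B^c △ (A △ C)) \ (C \ ((D \ A) \ B))) ∩ A

No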